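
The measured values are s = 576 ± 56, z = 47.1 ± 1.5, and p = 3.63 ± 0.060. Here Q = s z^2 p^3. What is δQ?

Each factor contributes (exponent × relative error)² to (δQ/Q)²:
  (1·δs/s)² = (1×0.0972)² = 0.00945;  (2·δz/z)² = (2×0.0318)² = 0.00406;  (3·δp/p)² = (3×0.0165)² = 0.00246
δQ/Q = √(0.0160) = 0.126
Q = 6.11e+07, so δQ = 0.126 × 6.11e+07 = 7.72e+06.

7.72e+06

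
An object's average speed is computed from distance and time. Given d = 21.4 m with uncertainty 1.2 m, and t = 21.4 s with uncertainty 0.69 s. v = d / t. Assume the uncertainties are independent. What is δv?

For a monomial v ∝ d, t^-1, fractional errors add in quadrature:
  (1·δd/d)² = (1×0.0561)² = 0.00314;  (-1·δt/t)² = (-1×0.0322)² = 0.00104
δv/v = √(0.00418) = 0.0647
v = 1.00 m/s, so δv = 0.0647 × 1.00 = 0.0647 m/s.

0.0647 m/s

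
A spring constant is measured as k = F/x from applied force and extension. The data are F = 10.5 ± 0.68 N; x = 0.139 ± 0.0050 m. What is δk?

5.60 N/m

Each factor contributes (exponent × relative error)² to (δk/k)²:
  (1·δF/F)² = (1×0.0648)² = 0.00419;  (-1·δx/x)² = (-1×0.0360)² = 0.00129
δk/k = √(0.00549) = 0.0741
k = 75.5 N/m, so δk = 0.0741 × 75.5 = 5.60 N/m.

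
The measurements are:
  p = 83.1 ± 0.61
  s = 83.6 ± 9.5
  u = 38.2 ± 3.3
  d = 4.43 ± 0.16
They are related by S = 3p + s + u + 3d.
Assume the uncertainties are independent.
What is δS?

Absolute uncertainties add in quadrature for a linear combination:
  (3·δp)² = 3.35;  (δs)² = 90.2;  (δu)² = 10.9;  (3·δd)² = 0.230
δS = √(105) = 10.2

10.2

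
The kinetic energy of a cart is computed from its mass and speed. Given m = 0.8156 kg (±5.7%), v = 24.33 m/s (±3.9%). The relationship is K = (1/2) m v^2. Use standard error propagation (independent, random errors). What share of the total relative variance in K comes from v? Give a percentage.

(δK/K)² = (1·δm/m)² + (2·δv/v)²
  m term: (1×0.0570)² = 0.00325
  v term: (2×0.0390)² = 0.00608
Total = 0.00933. Share from v = 0.00608/0.00933 = 0.652.

65.2%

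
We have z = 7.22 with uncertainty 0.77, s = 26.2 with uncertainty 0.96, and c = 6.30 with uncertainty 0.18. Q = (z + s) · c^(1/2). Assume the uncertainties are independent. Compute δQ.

Let u = z + s = 33.4. δu = √(δz² + δs²) = √(0.593 + 0.922) = 1.23, so δu/u = 0.0368.
Q is then a monomial in u, c:
δQ/Q = √((δu/u)² + (½·δc/c)²) = √(0.00136 + 0.000204) = 0.0395
Q = 83.9, so δQ = 0.0395 × 83.9 = 3.31.

3.31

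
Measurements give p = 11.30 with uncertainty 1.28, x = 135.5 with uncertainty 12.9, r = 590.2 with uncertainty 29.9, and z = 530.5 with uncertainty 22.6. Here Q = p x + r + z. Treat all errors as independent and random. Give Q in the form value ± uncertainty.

Let w = p·x = 1531. δw/w = √((1·δp/p)² + (1·δx/x)²) = √(0.0128 + 0.00906) = 0.148, so δw = 227.
Q = w + r + z: δQ = √(δw² + δr² + δz²) = √(51300 + 894 + 511) = 230
Q = 2652.

2652 ± 230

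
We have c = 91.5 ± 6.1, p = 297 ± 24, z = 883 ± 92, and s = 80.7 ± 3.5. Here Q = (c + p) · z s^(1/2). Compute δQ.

Let u = c + p = 388. δu = √(δc² + δp²) = √(37.2 + 576) = 24.8, so δu/u = 0.0637.
Q is then a monomial in u, z, s:
δQ/Q = √((δu/u)² + (1·δz/z)² + (½·δs/s)²) = √(0.00406 + 0.0109 + 0.000470) = 0.124
Q = 3.08e+06, so δQ = 0.124 × 3.08e+06 = 3.82e+05.

3.82e+05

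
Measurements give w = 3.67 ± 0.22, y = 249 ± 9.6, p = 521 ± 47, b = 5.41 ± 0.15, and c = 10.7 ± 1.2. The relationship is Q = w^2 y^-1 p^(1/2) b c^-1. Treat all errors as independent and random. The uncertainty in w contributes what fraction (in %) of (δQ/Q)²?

(δQ/Q)² = (2·δw/w)² + (-1·δy/y)² + (½·δp/p)² + (1·δb/b)² + (-1·δc/c)²
  w term: (2×0.0599)² = 0.0144
  y term: (-1×0.0386)² = 0.00149
  p term: (0.5×0.0902)² = 0.00203
  b term: (1×0.0277)² = 0.000769
  c term: (-1×0.112)² = 0.0126
Total = 0.0312. Share from w = 0.0144/0.0312 = 0.460.

46.0%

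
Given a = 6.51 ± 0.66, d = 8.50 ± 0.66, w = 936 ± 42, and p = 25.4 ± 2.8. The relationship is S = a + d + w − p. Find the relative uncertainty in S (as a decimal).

0.0455

Each term contributes (cᵢ δxᵢ)² to (δS)²:
  (δa)² = 0.436;  (δd)² = 0.436;  (δw)² = 1760;  (δp)² = 7.84
δS = √(1770) = 42.1
S = 926, so δS/S = 42.1/926 = 0.0455.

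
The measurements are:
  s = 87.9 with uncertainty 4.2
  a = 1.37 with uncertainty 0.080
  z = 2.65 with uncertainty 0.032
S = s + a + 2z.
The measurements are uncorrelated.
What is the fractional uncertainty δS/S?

0.0444

Absolute uncertainties add in quadrature for a linear combination:
  (δs)² = 17.6;  (δa)² = 0.00640;  (2·δz)² = 0.00410
δS = √(17.7) = 4.20
S = 94.6, so δS/S = 4.20/94.6 = 0.0444.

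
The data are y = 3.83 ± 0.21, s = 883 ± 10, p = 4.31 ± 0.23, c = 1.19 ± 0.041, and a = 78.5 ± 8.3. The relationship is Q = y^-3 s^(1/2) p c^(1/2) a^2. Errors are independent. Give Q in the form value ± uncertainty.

Q is a product of powers, so relative uncertainties combine in quadrature:
  (-3·δy/y)² = (-3×0.0548)² = 0.0271;  (½·δs/s)² = (0.5×0.0113)² = 3.21e-05;  (1·δp/p)² = (1×0.0534)² = 0.00285;  (½·δc/c)² = (0.5×0.0345)² = 0.000297;  (2·δa/a)² = (2×0.106)² = 0.0447
δQ/Q = √(0.0750) = 0.274
Q = 15300, so δQ = 0.274 × 15300 = 4200.

15300 ± 4200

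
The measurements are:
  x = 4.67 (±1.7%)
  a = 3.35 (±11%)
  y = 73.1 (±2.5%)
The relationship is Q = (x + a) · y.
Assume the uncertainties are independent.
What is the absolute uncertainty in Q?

31.2

Let u = x + a = 8.02. δu = √(δx² + δa²) = √(0.00630 + 0.136) = 0.377, so δu/u = 0.0470.
Q is then a monomial in u, y:
δQ/Q = √((δu/u)² + (1·δy/y)²) = √(0.00221 + 0.000625) = 0.0532
Q = 586, so δQ = 0.0532 × 586 = 31.2.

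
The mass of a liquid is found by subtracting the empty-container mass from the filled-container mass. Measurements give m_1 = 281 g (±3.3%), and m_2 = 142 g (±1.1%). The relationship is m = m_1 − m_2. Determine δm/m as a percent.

6.77%

Each term contributes (cᵢ δxᵢ)² to (δm)²:
  (δm_1)² = 86.0;  (δm_2)² = 2.44
δm = √(88.4) = 9.40 g
m = 139 g, so δm/m = 9.40/139 = 0.0677.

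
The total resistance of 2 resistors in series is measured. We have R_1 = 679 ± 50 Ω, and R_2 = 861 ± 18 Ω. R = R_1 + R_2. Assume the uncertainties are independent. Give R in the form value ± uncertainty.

R is a linear combination, so absolute uncertainties add in quadrature:
  (δR_1)² = 2500;  (δR_2)² = 324
δR = √(2820) = 53.1 Ω
R = 1540 Ω.

1540 ± 53.1 Ω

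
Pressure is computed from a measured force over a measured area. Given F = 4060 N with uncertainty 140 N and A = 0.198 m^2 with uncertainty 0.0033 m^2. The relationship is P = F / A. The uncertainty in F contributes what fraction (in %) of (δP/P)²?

81.1%

(δP/P)² = (1·δF/F)² + (-1·δA/A)²
  F term: (1×0.0345)² = 0.00119
  A term: (-1×0.0167)² = 0.000278
Total = 0.00147. Share from F = 0.00119/0.00147 = 0.811.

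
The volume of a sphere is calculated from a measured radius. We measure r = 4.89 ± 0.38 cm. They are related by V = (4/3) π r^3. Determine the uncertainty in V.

114 cm^3

V ∝ r^3, so δV/V = |3| · δr/r = 3 × 0.0777 = 0.233.
V = 490 cm^3, so δV = 0.233 × 490 = 114 cm^3.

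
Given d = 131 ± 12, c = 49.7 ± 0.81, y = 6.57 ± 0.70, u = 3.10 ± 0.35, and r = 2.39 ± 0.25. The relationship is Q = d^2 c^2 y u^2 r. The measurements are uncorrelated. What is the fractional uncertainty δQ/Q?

Since Q is a product/quotient, work with relative uncertainties:
  (2·δd/d)² = (2×0.0916)² = 0.0336;  (2·δc/c)² = (2×0.0163)² = 0.00106;  (1·δy/y)² = (1×0.107)² = 0.0114;  (2·δu/u)² = (2×0.113)² = 0.0510;  (1·δr/r)² = (1×0.105)² = 0.0109
δQ/Q = √(0.108) = 0.328

0.328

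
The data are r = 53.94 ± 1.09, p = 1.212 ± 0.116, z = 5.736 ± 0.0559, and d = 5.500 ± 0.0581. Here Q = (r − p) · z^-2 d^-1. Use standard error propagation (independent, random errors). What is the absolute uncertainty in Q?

Let u = r − p = 52.73. δu = √(δr² + δp²) = √(1.19 + 0.0135) = 1.10, so δu/u = 0.0208.
Q is then a monomial in u, z, d:
δQ/Q = √((δu/u)² + (-2·δz/z)² + (-1·δd/d)²) = √(0.000432 + 0.000380 + 0.000112) = 0.0304
Q = 0.2914, so δQ = 0.0304 × 0.2914 = 0.00886.

0.00886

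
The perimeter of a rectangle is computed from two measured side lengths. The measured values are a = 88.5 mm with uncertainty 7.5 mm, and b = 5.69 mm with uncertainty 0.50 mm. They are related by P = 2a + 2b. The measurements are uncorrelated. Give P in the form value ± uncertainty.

188 ± 15.0 mm

Each term contributes (cᵢ δxᵢ)² to (δP)²:
  (2·δa)² = 225;  (2·δb)² = 1.00
δP = √(226) = 15.0 mm
P = 188 mm.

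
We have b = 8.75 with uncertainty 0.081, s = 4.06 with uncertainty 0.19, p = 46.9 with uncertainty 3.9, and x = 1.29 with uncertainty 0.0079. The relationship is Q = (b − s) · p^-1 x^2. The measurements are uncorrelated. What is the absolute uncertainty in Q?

0.0158

Let u = b − s = 4.69. δu = √(δb² + δs²) = √(0.00656 + 0.0361) = 0.207, so δu/u = 0.0440.
Q is then a monomial in u, p, x:
δQ/Q = √((δu/u)² + (-1·δp/p)² + (2·δx/x)²) = √(0.00194 + 0.00691 + 0.000150) = 0.0949
Q = 0.166, so δQ = 0.0949 × 0.166 = 0.0158.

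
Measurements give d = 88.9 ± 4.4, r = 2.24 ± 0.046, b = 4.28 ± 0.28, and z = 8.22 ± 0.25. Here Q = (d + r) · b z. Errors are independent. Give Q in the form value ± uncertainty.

Let u = d + r = 91.1. δu = √(δd² + δr²) = √(19.4 + 0.00212) = 4.40, so δu/u = 0.0483.
Q is then a monomial in u, b, z:
δQ/Q = √((δu/u)² + (1·δb/b)² + (1·δz/z)²) = √(0.00233 + 0.00428 + 0.000925) = 0.0868
Q = 3210, so δQ = 0.0868 × 3210 = 278.

3210 ± 278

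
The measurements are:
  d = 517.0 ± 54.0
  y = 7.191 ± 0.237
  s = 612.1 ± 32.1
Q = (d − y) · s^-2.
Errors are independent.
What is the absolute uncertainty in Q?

Let u = d − y = 509.8. δu = √(δd² + δy²) = √(2920 + 0.0562) = 54.0, so δu/u = 0.106.
Q is then a monomial in u, s:
δQ/Q = √((δu/u)² + (-2·δs/s)²) = √(0.0112 + 0.0110) = 0.149
Q = 0.001361, so δQ = 0.149 × 0.001361 = 0.000203.

0.000203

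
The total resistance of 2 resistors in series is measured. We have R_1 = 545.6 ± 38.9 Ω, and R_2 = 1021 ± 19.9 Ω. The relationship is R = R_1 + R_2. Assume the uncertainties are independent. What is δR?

Each term contributes (cᵢ δxᵢ)² to (δR)²:
  (δR_1)² = 1510;  (δR_2)² = 396
δR = √(1910) = 43.7 Ω

43.7 Ω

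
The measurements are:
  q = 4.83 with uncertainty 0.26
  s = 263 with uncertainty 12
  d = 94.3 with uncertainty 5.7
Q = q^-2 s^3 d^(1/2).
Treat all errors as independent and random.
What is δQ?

Relative error in a monomial: (δQ/Q)² = Σ (nᵢ · δxᵢ/xᵢ)².
  (-2·δq/q)² = (-2×0.0538)² = 0.0116;  (3·δs/s)² = (3×0.0456)² = 0.0187;  (½·δd/d)² = (0.5×0.0604)² = 0.000913
δQ/Q = √(0.0312) = 0.177
Q = 7.57e+06, so δQ = 0.177 × 7.57e+06 = 1.34e+06.

1.34e+06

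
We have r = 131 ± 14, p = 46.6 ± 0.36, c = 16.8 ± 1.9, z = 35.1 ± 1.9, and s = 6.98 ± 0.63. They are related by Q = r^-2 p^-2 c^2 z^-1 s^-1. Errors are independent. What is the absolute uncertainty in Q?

Products/powers → add relative errors in quadrature, weighted by exponent:
  (-2·δr/r)² = (-2×0.107)² = 0.0457;  (-2·δp/p)² = (-2×0.00773)² = 0.000239;  (2·δc/c)² = (2×0.113)² = 0.0512;  (-1·δz/z)² = (-1×0.0541)² = 0.00293;  (-1·δs/s)² = (-1×0.0903)² = 0.00815
δQ/Q = √(0.108) = 0.329
Q = 3.09e-08, so δQ = 0.329 × 3.09e-08 = 1.02e-08.

1.02e-08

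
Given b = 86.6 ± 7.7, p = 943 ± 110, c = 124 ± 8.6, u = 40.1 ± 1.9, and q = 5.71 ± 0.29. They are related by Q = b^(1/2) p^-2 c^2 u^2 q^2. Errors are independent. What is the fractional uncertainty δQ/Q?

For a monomial Q ∝ b^(1/2), p^-2, c^2, u^2, q^2, fractional errors add in quadrature:
  (½·δb/b)² = (0.5×0.0889)² = 0.00198;  (-2·δp/p)² = (-2×0.117)² = 0.0544;  (2·δc/c)² = (2×0.0694)² = 0.0192;  (2·δu/u)² = (2×0.0474)² = 0.00898;  (2·δq/q)² = (2×0.0508)² = 0.0103
δQ/Q = √(0.0949) = 0.308

0.308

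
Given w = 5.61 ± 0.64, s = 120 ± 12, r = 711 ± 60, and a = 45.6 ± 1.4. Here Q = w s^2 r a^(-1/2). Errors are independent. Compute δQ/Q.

Since Q is a product/quotient, work with relative uncertainties:
  (1·δw/w)² = (1×0.114)² = 0.0130;  (2·δs/s)² = (2×0.100)² = 0.0400;  (1·δr/r)² = (1×0.0844)² = 0.00712;  (−½·δa/a)² = (-0.5×0.0307)² = 0.000236
δQ/Q = √(0.0604) = 0.246

0.246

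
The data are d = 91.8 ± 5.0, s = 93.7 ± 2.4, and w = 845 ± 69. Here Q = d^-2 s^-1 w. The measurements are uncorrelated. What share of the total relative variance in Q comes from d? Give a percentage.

61.8%

(δQ/Q)² = (-2·δd/d)² + (-1·δs/s)² + (1·δw/w)²
  d term: (-2×0.0545)² = 0.0119
  s term: (-1×0.0256)² = 0.000656
  w term: (1×0.0817)² = 0.00667
Total = 0.0192. Share from d = 0.0119/0.0192 = 0.618.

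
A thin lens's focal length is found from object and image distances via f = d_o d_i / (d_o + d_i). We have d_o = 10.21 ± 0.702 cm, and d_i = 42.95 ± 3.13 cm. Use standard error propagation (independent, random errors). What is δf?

0.473 cm

∂f/∂d_o = (d_i/(d_o+d_i))² = 0.653;  ∂f/∂d_i = (d_o/(d_o+d_i))² = 0.0369
δf = √((∂f/∂d_o · δd_o)² + (∂f/∂d_i · δd_i)²) = √(0.210 + 0.0133) = 0.473 cm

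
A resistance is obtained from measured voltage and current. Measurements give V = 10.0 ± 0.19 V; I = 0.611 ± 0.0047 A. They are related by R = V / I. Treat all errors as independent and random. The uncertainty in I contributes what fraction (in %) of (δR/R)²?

(δR/R)² = (1·δV/V)² + (-1·δI/I)²
  V term: (1×0.0190)² = 0.000361
  I term: (-1×0.00769)² = 5.92e-05
Total = 0.000420. Share from I = 5.92e-05/0.000420 = 0.141.

14.1%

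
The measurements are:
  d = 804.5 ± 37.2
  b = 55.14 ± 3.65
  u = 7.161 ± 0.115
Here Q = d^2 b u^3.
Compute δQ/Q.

0.124

Since Q is a product/quotient, work with relative uncertainties:
  (2·δd/d)² = (2×0.0462)² = 0.00855;  (1·δb/b)² = (1×0.0662)² = 0.00438;  (3·δu/u)² = (3×0.0161)² = 0.00232
δQ/Q = √(0.0153) = 0.124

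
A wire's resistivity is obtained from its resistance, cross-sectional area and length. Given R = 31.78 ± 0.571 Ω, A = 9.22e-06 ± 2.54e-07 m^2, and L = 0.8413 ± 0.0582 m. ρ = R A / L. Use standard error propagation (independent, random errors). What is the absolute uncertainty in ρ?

2.67e-05 Ω·m

Relative error in a monomial: (δρ/ρ)² = Σ (nᵢ · δxᵢ/xᵢ)².
  (1·δR/R)² = (1×0.0180)² = 0.000323;  (1·δA/A)² = (1×0.0275)² = 0.000759;  (-1·δL/L)² = (-1×0.0692)² = 0.00479
δρ/ρ = √(0.00587) = 0.0766
ρ = 0.0003483 Ω·m, so δρ = 0.0766 × 0.0003483 = 2.67e-05 Ω·m.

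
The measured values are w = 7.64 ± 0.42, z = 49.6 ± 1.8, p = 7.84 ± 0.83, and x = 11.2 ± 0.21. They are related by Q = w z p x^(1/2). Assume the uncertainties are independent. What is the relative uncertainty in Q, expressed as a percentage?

Products/powers → add relative errors in quadrature, weighted by exponent:
  (1·δw/w)² = (1×0.0550)² = 0.00302;  (1·δz/z)² = (1×0.0363)² = 0.00132;  (1·δp/p)² = (1×0.106)² = 0.0112;  (½·δx/x)² = (0.5×0.0187)² = 8.79e-05
δQ/Q = √(0.0156) = 0.125

12.5%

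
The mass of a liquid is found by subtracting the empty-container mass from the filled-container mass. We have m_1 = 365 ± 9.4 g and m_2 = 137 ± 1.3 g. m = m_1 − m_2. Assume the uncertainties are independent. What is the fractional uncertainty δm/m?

Each term contributes (cᵢ δxᵢ)² to (δm)²:
  (δm_1)² = 88.4;  (δm_2)² = 1.69
δm = √(90.1) = 9.49 g
m = 228 g, so δm/m = 9.49/228 = 0.0416.

0.0416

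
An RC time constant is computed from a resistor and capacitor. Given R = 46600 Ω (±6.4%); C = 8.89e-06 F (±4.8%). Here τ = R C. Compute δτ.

0.0331 s

Each factor contributes (exponent × relative error)² to (δτ/τ)²:
  (1·δR/R)² = (1×0.0640)² = 0.00410;  (1·δC/C)² = (1×0.0480)² = 0.00230
δτ/τ = √(0.00640) = 0.0800
τ = 0.414 s, so δτ = 0.0800 × 0.414 = 0.0331 s.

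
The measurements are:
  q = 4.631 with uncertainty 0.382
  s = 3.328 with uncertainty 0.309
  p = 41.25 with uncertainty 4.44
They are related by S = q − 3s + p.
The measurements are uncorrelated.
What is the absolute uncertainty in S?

Each term contributes (cᵢ δxᵢ)² to (δS)²:
  (δq)² = 0.146;  (3·δs)² = 0.859;  (δp)² = 19.7
δS = √(20.7) = 4.55

4.55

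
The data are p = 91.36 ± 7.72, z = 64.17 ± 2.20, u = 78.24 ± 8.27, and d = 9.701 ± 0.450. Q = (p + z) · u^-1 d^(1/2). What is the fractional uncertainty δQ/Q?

0.120

Let w = p + z = 155.5. δw = √(δp² + δz²) = √(59.6 + 4.84) = 8.03, so δw/w = 0.0516.
Q is then a monomial in w, u, d:
δQ/Q = √((δw/w)² + (-1·δu/u)² + (½·δd/d)²) = √(0.00266 + 0.0112 + 0.000538) = 0.120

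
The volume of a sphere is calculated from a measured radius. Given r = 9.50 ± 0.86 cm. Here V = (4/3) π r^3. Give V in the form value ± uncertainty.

V ∝ r^3, so δV/V = |3| · δr/r = 3 × 0.0905 = 0.272.
V = 3590 cm^3, so δV = 0.272 × 3590 = 975 cm^3.

3590 ± 975 cm^3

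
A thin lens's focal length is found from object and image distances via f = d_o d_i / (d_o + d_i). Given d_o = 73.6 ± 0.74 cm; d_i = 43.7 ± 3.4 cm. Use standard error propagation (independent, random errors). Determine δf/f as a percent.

4.90%

∂f/∂d_o = (d_i/(d_o+d_i))² = 0.139;  ∂f/∂d_i = (d_o/(d_o+d_i))² = 0.394
δf = √((∂f/∂d_o · δd_o)² + (∂f/∂d_i · δd_i)²) = √(0.0105 + 1.79) = 1.34 cm
f = 27.4 cm, so δf/f = 1.34/27.4 = 0.0490.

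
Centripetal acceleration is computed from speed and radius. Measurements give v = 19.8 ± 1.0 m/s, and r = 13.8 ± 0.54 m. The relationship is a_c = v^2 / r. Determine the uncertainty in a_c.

3.08 m/s^2

For a monomial a_c ∝ v^2, r^-1, fractional errors add in quadrature:
  (2·δv/v)² = (2×0.0505)² = 0.0102;  (-1·δr/r)² = (-1×0.0391)² = 0.00153
δa_c/a_c = √(0.0117) = 0.108
a_c = 28.4 m/s^2, so δa_c = 0.108 × 28.4 = 3.08 m/s^2.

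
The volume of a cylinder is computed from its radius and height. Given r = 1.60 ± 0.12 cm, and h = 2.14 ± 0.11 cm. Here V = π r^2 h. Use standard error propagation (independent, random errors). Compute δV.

2.73 cm^3

For a monomial V ∝ r^2, h, fractional errors add in quadrature:
  (2·δr/r)² = (2×0.0750)² = 0.0225;  (1·δh/h)² = (1×0.0514)² = 0.00264
δV/V = √(0.0251) = 0.159
V = 17.2 cm^3, so δV = 0.159 × 17.2 = 2.73 cm^3.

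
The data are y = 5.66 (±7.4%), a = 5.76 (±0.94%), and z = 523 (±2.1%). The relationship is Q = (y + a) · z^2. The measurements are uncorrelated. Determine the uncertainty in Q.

Let u = y + a = 11.4. δu = √(δy² + δa²) = √(0.175 + 0.00293) = 0.422, so δu/u = 0.0370.
Q is then a monomial in u, z:
δQ/Q = √((δu/u)² + (2·δz/z)²) = √(0.00137 + 0.00176) = 0.0560
Q = 3.12e+06, so δQ = 0.0560 × 3.12e+06 = 1.75e+05.

1.75e+05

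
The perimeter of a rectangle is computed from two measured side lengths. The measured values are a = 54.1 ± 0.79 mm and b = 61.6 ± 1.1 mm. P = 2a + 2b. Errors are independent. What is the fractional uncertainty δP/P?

Sums and differences: (δP)² = Σ (cᵢ δxᵢ)².
  (2·δa)² = 2.50;  (2·δb)² = 4.84
δP = √(7.34) = 2.71 mm
P = 231 mm, so δP/P = 2.71/231 = 0.0117.

0.0117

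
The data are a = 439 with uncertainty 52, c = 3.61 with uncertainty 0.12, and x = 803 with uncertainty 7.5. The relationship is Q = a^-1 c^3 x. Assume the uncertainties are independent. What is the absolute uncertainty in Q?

13.3

Since Q is a product/quotient, work with relative uncertainties:
  (-1·δa/a)² = (-1×0.118)² = 0.0140;  (3·δc/c)² = (3×0.0332)² = 0.00994;  (1·δx/x)² = (1×0.00934)² = 8.72e-05
δQ/Q = √(0.0241) = 0.155
Q = 86.1, so δQ = 0.155 × 86.1 = 13.3.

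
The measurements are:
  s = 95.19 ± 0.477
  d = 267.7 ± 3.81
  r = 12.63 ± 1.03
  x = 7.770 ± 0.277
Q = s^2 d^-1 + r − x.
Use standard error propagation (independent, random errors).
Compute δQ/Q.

0.0315

Let p = s^2·d^-1 = 33.85. δp/p = √((2·δs/s)² + (-1·δd/d)²) = √(0.000100 + 0.000203) = 0.0174, so δp = 0.589.
Q = p + r − x: δQ = √(δp² + δr² + δx²) = √(0.347 + 1.06 + 0.0767) = 1.22
Q = 38.71, so δQ/Q = 1.22/38.71 = 0.0315.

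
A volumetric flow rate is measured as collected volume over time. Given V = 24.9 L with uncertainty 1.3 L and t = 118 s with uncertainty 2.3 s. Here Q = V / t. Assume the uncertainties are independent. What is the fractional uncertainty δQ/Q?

0.0557

Since Q is a product/quotient, work with relative uncertainties:
  (1·δV/V)² = (1×0.0522)² = 0.00273;  (-1·δt/t)² = (-1×0.0195)² = 0.000380
δQ/Q = √(0.00311) = 0.0557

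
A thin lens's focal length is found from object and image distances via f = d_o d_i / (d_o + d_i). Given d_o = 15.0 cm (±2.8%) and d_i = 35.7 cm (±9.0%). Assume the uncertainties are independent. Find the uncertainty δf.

∂f/∂d_o = (d_i/(d_o+d_i))² = 0.496;  ∂f/∂d_i = (d_o/(d_o+d_i))² = 0.0875
δf = √((∂f/∂d_o · δd_o)² + (∂f/∂d_i · δd_i)²) = √(0.0434 + 0.0791) = 0.350 cm

0.350 cm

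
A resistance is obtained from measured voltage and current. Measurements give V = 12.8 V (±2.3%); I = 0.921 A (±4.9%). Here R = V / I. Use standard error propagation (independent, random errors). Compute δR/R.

R is a product of powers, so relative uncertainties combine in quadrature:
  (1·δV/V)² = (1×0.0230)² = 0.000529;  (-1·δI/I)² = (-1×0.0490)² = 0.00240
δR/R = √(0.00293) = 0.0541

0.0541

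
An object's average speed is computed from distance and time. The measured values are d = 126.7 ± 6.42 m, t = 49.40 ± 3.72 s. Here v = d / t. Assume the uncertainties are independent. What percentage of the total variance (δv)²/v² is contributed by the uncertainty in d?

31.2%

(δv/v)² = (1·δd/d)² + (-1·δt/t)²
  d term: (1×0.0507)² = 0.00257
  t term: (-1×0.0753)² = 0.00567
Total = 0.00824. Share from d = 0.00257/0.00824 = 0.312.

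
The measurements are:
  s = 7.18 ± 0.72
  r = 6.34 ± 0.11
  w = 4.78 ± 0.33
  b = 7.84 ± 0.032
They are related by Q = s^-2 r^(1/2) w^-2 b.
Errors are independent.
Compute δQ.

0.00408

Each factor contributes (exponent × relative error)² to (δQ/Q)²:
  (-2·δs/s)² = (-2×0.100)² = 0.0402;  (½·δr/r)² = (0.5×0.0174)² = 7.53e-05;  (-2·δw/w)² = (-2×0.0690)² = 0.0191;  (1·δb/b)² = (1×0.00408)² = 1.67e-05
δQ/Q = √(0.0594) = 0.244
Q = 0.0168, so δQ = 0.244 × 0.0168 = 0.00408.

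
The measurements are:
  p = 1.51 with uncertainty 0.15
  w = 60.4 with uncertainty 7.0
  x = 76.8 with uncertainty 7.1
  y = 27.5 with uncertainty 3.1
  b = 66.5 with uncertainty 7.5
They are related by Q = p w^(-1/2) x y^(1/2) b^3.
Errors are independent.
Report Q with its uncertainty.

Q is a product of powers, so relative uncertainties combine in quadrature:
  (1·δp/p)² = (1×0.0993)² = 0.00987;  (−½·δw/w)² = (-0.5×0.116)² = 0.00336;  (1·δx/x)² = (1×0.0924)² = 0.00855;  (½·δy/y)² = (0.5×0.113)² = 0.00318;  (3·δb/b)² = (3×0.113)² = 0.114
δQ/Q = √(0.139) = 0.373
Q = 2.3e+07, so δQ = 0.373 × 2.3e+07 = 8.59e+06.

(2.30 ± 0.859) × 10^7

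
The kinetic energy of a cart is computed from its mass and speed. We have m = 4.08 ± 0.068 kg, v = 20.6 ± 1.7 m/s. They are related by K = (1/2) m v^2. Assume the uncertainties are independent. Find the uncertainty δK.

144 J

Each factor contributes (exponent × relative error)² to (δK/K)²:
  (1·δm/m)² = (1×0.0167)² = 0.000278;  (2·δv/v)² = (2×0.0825)² = 0.0272
δK/K = √(0.0275) = 0.166
K = 866 J, so δK = 0.166 × 866 = 144 J.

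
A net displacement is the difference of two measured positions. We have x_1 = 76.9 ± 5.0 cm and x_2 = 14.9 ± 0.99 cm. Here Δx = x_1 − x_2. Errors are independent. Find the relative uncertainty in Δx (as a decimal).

0.0822

Sums and differences: (δΔx)² = Σ (cᵢ δxᵢ)².
  (δx_1)² = 25.0;  (δx_2)² = 0.980
δΔx = √(26.0) = 5.10 cm
Δx = 62.0 cm, so δΔx/Δx = 5.10/62.0 = 0.0822.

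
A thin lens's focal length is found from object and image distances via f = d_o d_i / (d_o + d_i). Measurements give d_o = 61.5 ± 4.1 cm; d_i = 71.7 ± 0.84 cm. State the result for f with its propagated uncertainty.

∂f/∂d_o = (d_i/(d_o+d_i))² = 0.290;  ∂f/∂d_i = (d_o/(d_o+d_i))² = 0.213
δf = √((∂f/∂d_o · δd_o)² + (∂f/∂d_i · δd_i)²) = √(1.41 + 0.0321) = 1.20 cm
f = 33.1 cm.

33.1 ± 1.20 cm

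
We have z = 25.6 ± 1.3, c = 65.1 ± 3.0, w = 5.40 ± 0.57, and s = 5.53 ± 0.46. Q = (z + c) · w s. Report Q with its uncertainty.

Let u = z + c = 90.7. δu = √(δz² + δc²) = √(1.69 + 9.00) = 3.27, so δu/u = 0.0360.
Q is then a monomial in u, w, s:
δQ/Q = √((δu/u)² + (1·δw/w)² + (1·δs/s)²) = √(0.00130 + 0.0111 + 0.00692) = 0.139
Q = 2710, so δQ = 0.139 × 2710 = 377.

2710 ± 377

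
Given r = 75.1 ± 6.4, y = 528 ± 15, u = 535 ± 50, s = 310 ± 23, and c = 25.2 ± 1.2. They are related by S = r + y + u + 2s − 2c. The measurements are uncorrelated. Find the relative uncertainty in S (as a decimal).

0.0409

For a sum/difference, combine absolute errors in quadrature:
  (δr)² = 41.0;  (δy)² = 225;  (δu)² = 2500;  (2·δs)² = 2120;  (2·δc)² = 5.76
δS = √(4890) = 69.9
S = 1710, so δS/S = 69.9/1710 = 0.0409.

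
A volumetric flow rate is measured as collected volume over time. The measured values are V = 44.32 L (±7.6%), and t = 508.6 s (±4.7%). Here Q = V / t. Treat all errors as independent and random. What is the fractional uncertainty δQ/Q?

Products/powers → add relative errors in quadrature, weighted by exponent:
  (1·δV/V)² = (1×0.0760)² = 0.00578;  (-1·δt/t)² = (-1×0.0470)² = 0.00221
δQ/Q = √(0.00798) = 0.0894

0.0894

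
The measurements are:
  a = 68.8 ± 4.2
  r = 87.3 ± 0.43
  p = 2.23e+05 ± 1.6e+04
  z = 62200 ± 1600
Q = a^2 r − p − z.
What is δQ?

Let w = a^2·r = 4.13e+05. δw/w = √((2·δa/a)² + (1·δr/r)²) = √(0.0149 + 2.43e-05) = 0.122, so δw = 50500.
Q = w − p − z: δQ = √(δw² + δp² + δz²) = √(2.55e+09 + 2.56e+08 + 2.56e+06) = 53000

53000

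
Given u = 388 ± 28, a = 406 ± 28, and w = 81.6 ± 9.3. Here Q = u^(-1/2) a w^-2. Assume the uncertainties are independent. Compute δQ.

Products/powers → add relative errors in quadrature, weighted by exponent:
  (−½·δu/u)² = (-0.5×0.0722)² = 0.00130;  (1·δa/a)² = (1×0.0690)² = 0.00476;  (-2·δw/w)² = (-2×0.114)² = 0.0520
δQ/Q = √(0.0580) = 0.241
Q = 0.00310, so δQ = 0.241 × 0.00310 = 0.000746.

0.000746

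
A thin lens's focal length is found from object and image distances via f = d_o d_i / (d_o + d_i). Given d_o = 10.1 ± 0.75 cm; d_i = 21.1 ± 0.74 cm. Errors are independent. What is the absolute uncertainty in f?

∂f/∂d_o = (d_i/(d_o+d_i))² = 0.457;  ∂f/∂d_i = (d_o/(d_o+d_i))² = 0.105
δf = √((∂f/∂d_o · δd_o)² + (∂f/∂d_i · δd_i)²) = √(0.118 + 0.00601) = 0.352 cm

0.352 cm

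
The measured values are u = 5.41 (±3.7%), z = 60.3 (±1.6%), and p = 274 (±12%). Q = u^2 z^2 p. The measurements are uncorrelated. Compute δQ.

4.22e+06

Q is a product of powers, so relative uncertainties combine in quadrature:
  (2·δu/u)² = (2×0.0370)² = 0.00548;  (2·δz/z)² = (2×0.0160)² = 0.00102;  (1·δp/p)² = (1×0.120)² = 0.0144
δQ/Q = √(0.0209) = 0.145
Q = 2.92e+07, so δQ = 0.145 × 2.92e+07 = 4.22e+06.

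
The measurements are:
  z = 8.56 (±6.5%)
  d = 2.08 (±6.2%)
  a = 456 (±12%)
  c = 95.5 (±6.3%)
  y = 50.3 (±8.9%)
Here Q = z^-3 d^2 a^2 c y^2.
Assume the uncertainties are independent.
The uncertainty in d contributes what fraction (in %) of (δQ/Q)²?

(δQ/Q)² = (-3·δz/z)² + (2·δd/d)² + (2·δa/a)² + (1·δc/c)² + (2·δy/y)²
  z term: (-3×0.0650)² = 0.0380
  d term: (2×0.0620)² = 0.0154
  a term: (2×0.120)² = 0.0576
  c term: (1×0.0630)² = 0.00397
  y term: (2×0.0890)² = 0.0317
Total = 0.147. Share from d = 0.0154/0.147 = 0.105.

10.5%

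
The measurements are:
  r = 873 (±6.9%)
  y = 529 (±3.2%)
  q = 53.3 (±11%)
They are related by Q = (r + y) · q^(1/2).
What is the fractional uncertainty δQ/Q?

0.0708

Let u = r + y = 1400. δu = √(δr² + δy²) = √(3630 + 287) = 62.6, so δu/u = 0.0446.
Q is then a monomial in u, q:
δQ/Q = √((δu/u)² + (½·δq/q)²) = √(0.00199 + 0.00302) = 0.0708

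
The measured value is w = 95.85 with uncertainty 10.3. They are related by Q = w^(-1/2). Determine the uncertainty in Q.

0.00549

Products/powers → add relative errors in quadrature, weighted by exponent:
  (−½·δw/w)² = (-0.5×0.107)² = 0.00289
δQ/Q = √(0.00289) = 0.0537
Q = 0.1021, so δQ = 0.0537 × 0.1021 = 0.00549.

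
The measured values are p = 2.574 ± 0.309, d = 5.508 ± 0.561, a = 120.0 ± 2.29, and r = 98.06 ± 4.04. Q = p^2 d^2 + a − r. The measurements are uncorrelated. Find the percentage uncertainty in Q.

Let w = p^2·d^2 = 201.0. δw/w = √((2·δp/p)² + (2·δd/d)²) = √(0.0576 + 0.0415) = 0.315, so δw = 63.3.
Q = w + a − r: δQ = √(δw² + δa² + δr²) = √(4010 + 5.24 + 16.3) = 63.5
Q = 222.9, so δQ/Q = 63.5/222.9 = 0.285.

28.5%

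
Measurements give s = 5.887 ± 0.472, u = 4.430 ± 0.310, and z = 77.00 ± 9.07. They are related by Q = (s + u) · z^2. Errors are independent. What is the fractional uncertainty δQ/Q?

Let w = s + u = 10.32. δw = √(δs² + δu²) = √(0.223 + 0.0961) = 0.565, so δw/w = 0.0547.
Q is then a monomial in w, z:
δQ/Q = √((δw/w)² + (2·δz/z)²) = √(0.00300 + 0.0555) = 0.242

0.242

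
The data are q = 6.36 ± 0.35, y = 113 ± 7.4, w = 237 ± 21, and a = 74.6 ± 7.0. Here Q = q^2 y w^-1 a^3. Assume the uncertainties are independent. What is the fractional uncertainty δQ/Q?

Each factor contributes (exponent × relative error)² to (δQ/Q)²:
  (2·δq/q)² = (2×0.0550)² = 0.0121;  (1·δy/y)² = (1×0.0655)² = 0.00429;  (-1·δw/w)² = (-1×0.0886)² = 0.00785;  (3·δa/a)² = (3×0.0938)² = 0.0792
δQ/Q = √(0.103) = 0.322

0.322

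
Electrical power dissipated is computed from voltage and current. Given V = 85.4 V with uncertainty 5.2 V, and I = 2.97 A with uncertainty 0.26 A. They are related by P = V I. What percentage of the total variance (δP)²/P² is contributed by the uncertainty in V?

(δP/P)² = (1·δV/V)² + (1·δI/I)²
  V term: (1×0.0609)² = 0.00371
  I term: (1×0.0875)² = 0.00766
Total = 0.0114. Share from V = 0.00371/0.0114 = 0.326.

32.6%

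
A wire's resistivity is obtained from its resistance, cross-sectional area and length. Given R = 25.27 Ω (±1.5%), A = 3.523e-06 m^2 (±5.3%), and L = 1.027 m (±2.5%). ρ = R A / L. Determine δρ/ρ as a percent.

Relative error in a monomial: (δρ/ρ)² = Σ (nᵢ · δxᵢ/xᵢ)².
  (1·δR/R)² = (1×0.0150)² = 0.000225;  (1·δA/A)² = (1×0.0530)² = 0.00281;  (-1·δL/L)² = (-1×0.0250)² = 0.000625
δρ/ρ = √(0.00366) = 0.0605

6.05%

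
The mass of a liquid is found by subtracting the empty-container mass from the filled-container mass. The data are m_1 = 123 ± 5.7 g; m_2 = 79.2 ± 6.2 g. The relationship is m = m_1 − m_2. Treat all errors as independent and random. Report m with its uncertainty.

Sums and differences: (δm)² = Σ (cᵢ δxᵢ)².
  (δm_1)² = 32.5;  (δm_2)² = 38.4
δm = √(70.9) = 8.42 g
m = 43.8 g.

43.8 ± 8.42 g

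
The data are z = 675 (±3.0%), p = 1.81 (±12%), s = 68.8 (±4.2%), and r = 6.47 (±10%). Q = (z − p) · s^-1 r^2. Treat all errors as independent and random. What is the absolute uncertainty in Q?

Let u = z − p = 673. δu = √(δz² + δp²) = √(410 + 0.0472) = 20.3, so δu/u = 0.0301.
Q is then a monomial in u, s, r:
δQ/Q = √((δu/u)² + (-1·δs/s)² + (2·δr/r)²) = √(0.000905 + 0.00176 + 0.0400) = 0.207
Q = 410, so δQ = 0.207 × 410 = 84.6.

84.6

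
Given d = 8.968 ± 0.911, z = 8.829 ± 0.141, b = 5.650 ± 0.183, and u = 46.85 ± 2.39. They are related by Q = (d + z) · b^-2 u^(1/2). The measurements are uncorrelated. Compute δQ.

0.331

Let w = d + z = 17.80. δw = √(δd² + δz²) = √(0.830 + 0.0199) = 0.922, so δw/w = 0.0518.
Q is then a monomial in w, b, u:
δQ/Q = √((δw/w)² + (-2·δb/b)² + (½·δu/u)²) = √(0.00268 + 0.00420 + 0.000651) = 0.0868
Q = 3.816, so δQ = 0.0868 × 3.816 = 0.331.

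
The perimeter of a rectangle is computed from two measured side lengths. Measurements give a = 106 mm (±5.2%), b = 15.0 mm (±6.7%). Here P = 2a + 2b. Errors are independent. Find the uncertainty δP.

11.2 mm

For a sum/difference, combine absolute errors in quadrature:
  (2·δa)² = 122;  (2·δb)² = 4.04
δP = √(126) = 11.2 mm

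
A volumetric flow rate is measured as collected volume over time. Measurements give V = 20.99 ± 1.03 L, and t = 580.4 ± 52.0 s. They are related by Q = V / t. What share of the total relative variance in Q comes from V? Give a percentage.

23.1%

(δQ/Q)² = (1·δV/V)² + (-1·δt/t)²
  V term: (1×0.0491)² = 0.00241
  t term: (-1×0.0896)² = 0.00803
Total = 0.0104. Share from V = 0.00241/0.0104 = 0.231.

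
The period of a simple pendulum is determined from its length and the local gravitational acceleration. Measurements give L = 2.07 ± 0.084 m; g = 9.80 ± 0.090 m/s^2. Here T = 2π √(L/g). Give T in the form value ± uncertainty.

2.89 ± 0.0601 s

For a monomial T ∝ L^(1/2), g^(-1/2), fractional errors add in quadrature:
  (½·δL/L)² = (0.5×0.0406)² = 0.000412;  (−½·δg/g)² = (-0.5×0.00918)² = 2.11e-05
δT/T = √(0.000433) = 0.0208
T = 2.89 s, so δT = 0.0208 × 2.89 = 0.0601 s.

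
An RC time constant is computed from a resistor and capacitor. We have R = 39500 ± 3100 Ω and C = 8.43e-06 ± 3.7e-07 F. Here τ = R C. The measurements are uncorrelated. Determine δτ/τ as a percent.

8.99%

τ is a product of powers, so relative uncertainties combine in quadrature:
  (1·δR/R)² = (1×0.0785)² = 0.00616;  (1·δC/C)² = (1×0.0439)² = 0.00193
δτ/τ = √(0.00809) = 0.0899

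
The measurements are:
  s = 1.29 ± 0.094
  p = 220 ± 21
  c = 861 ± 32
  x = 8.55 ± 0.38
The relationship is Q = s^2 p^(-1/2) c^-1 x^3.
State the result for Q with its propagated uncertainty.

Q is a product of powers, so relative uncertainties combine in quadrature:
  (2·δs/s)² = (2×0.0729)² = 0.0212;  (−½·δp/p)² = (-0.5×0.0955)² = 0.00228;  (-1·δc/c)² = (-1×0.0372)² = 0.00138;  (3·δx/x)² = (3×0.0444)² = 0.0178
δQ/Q = √(0.0427) = 0.207
Q = 0.0814, so δQ = 0.207 × 0.0814 = 0.0168.

0.0814 ± 0.0168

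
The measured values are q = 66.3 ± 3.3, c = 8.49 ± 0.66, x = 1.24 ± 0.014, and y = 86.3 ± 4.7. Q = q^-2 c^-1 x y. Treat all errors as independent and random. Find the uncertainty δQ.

0.000396

For a monomial Q ∝ q^-2, c^-1, x, y, fractional errors add in quadrature:
  (-2·δq/q)² = (-2×0.0498)² = 0.00991;  (-1·δc/c)² = (-1×0.0777)² = 0.00604;  (1·δx/x)² = (1×0.0113)² = 0.000127;  (1·δy/y)² = (1×0.0545)² = 0.00297
δQ/Q = √(0.0190) = 0.138
Q = 0.00287, so δQ = 0.138 × 0.00287 = 0.000396.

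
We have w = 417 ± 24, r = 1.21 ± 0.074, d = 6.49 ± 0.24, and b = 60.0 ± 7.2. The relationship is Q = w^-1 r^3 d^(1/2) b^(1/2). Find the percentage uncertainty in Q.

20.2%

Since Q is a product/quotient, work with relative uncertainties:
  (-1·δw/w)² = (-1×0.0576)² = 0.00331;  (3·δr/r)² = (3×0.0612)² = 0.0337;  (½·δd/d)² = (0.5×0.0370)² = 0.000342;  (½·δb/b)² = (0.5×0.120)² = 0.00360
δQ/Q = √(0.0409) = 0.202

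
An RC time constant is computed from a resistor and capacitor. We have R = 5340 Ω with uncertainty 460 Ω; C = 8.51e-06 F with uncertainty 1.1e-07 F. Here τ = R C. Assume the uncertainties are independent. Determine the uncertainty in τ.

0.00396 s

τ is a product of powers, so relative uncertainties combine in quadrature:
  (1·δR/R)² = (1×0.0861)² = 0.00742;  (1·δC/C)² = (1×0.0129)² = 0.000167
δτ/τ = √(0.00759) = 0.0871
τ = 0.0454 s, so δτ = 0.0871 × 0.0454 = 0.00396 s.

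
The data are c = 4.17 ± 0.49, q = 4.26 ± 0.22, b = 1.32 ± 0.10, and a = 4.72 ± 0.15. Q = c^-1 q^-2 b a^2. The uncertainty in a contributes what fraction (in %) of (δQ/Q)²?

(δQ/Q)² = (-1·δc/c)² + (-2·δq/q)² + (1·δb/b)² + (2·δa/a)²
  c term: (-1×0.118)² = 0.0138
  q term: (-2×0.0516)² = 0.0107
  b term: (1×0.0758)² = 0.00574
  a term: (2×0.0318)² = 0.00404
Total = 0.0343. Share from a = 0.00404/0.0343 = 0.118.

11.8%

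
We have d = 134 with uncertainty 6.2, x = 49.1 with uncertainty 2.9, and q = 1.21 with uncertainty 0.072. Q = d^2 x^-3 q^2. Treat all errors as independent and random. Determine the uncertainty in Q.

0.0517

Relative error in a monomial: (δQ/Q)² = Σ (nᵢ · δxᵢ/xᵢ)².
  (2·δd/d)² = (2×0.0463)² = 0.00856;  (-3·δx/x)² = (-3×0.0591)² = 0.0314;  (2·δq/q)² = (2×0.0595)² = 0.0142
δQ/Q = √(0.0541) = 0.233
Q = 0.222, so δQ = 0.233 × 0.222 = 0.0517.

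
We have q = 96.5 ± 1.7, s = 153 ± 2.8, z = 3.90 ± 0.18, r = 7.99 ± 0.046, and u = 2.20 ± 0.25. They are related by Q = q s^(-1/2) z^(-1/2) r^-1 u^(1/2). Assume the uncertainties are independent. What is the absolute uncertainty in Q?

Products/powers → add relative errors in quadrature, weighted by exponent:
  (1·δq/q)² = (1×0.0176)² = 0.000310;  (−½·δs/s)² = (-0.5×0.0183)² = 8.37e-05;  (−½·δz/z)² = (-0.5×0.0462)² = 0.000533;  (-1·δr/r)² = (-1×0.00576)² = 3.31e-05;  (½·δu/u)² = (0.5×0.114)² = 0.00323
δQ/Q = √(0.00419) = 0.0647
Q = 0.733, so δQ = 0.0647 × 0.733 = 0.0475.

0.0475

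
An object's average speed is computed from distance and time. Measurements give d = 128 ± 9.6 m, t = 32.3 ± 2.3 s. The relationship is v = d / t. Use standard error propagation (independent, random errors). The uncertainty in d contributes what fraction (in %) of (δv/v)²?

(δv/v)² = (1·δd/d)² + (-1·δt/t)²
  d term: (1×0.0750)² = 0.00562
  t term: (-1×0.0712)² = 0.00507
Total = 0.0107. Share from d = 0.00562/0.0107 = 0.526.

52.6%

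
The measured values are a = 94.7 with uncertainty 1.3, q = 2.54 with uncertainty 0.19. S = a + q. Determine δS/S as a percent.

1.35%

Absolute uncertainties add in quadrature for a linear combination:
  (δa)² = 1.69;  (δq)² = 0.0361
δS = √(1.73) = 1.31
S = 97.2, so δS/S = 1.31/97.2 = 0.0135.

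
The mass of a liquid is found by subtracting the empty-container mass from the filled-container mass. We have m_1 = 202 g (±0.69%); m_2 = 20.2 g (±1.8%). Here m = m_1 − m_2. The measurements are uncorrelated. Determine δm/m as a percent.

0.792%

Each term contributes (cᵢ δxᵢ)² to (δm)²:
  (δm_1)² = 1.94;  (δm_2)² = 0.132
δm = √(2.07) = 1.44 g
m = 182 g, so δm/m = 1.44/182 = 0.00792.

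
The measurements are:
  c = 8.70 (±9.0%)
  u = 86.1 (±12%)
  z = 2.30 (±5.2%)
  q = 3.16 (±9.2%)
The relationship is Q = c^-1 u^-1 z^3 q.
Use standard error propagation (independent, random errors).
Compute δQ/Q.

Each factor contributes (exponent × relative error)² to (δQ/Q)²:
  (-1·δc/c)² = (-1×0.0900)² = 0.00810;  (-1·δu/u)² = (-1×0.120)² = 0.0144;  (3·δz/z)² = (3×0.0520)² = 0.0243;  (1·δq/q)² = (1×0.0920)² = 0.00846
δQ/Q = √(0.0553) = 0.235

0.235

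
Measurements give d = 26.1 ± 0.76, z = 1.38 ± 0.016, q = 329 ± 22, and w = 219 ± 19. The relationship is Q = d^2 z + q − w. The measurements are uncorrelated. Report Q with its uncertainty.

1050 ± 62.9

Let p = d^2·z = 940. δp/p = √((2·δd/d)² + (1·δz/z)²) = √(0.00339 + 0.000134) = 0.0594, so δp = 55.8.
Q = p + q − w: δQ = √(δp² + δq² + δw²) = √(3120 + 484 + 361) = 62.9
Q = 1050.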